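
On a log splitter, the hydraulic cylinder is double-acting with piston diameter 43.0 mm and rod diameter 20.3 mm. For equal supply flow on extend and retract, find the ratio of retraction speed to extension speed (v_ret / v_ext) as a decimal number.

v_ret/v_ext ≈ 1.29

Cap-side area A_cap = π/4 × (43.0 mm)² = 1452 mm^2
Rod-side annular area A_ann = π/4 × (43.0² − 20.3²) = 1129 mm^2
For equal Q, v ∝ 1/A, so v_ret/v_ext = A_cap/A_ann.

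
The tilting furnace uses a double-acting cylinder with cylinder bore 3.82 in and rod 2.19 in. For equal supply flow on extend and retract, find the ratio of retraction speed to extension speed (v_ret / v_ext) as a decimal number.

v_ret/v_ext ≈ 1.49

Cap-side area A_cap = π/4 × (3.82 in)² = 11.46 in^2
Rod-side annular area A_ann = π/4 × (3.82² − 2.19²) = 7.694 in^2
For equal Q, v ∝ 1/A, so v_ret/v_ext = A_cap/A_ann.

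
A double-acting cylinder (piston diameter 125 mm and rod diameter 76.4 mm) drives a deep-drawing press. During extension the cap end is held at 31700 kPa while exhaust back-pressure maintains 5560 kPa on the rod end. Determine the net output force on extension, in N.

F ≈ 3.46e5 N

Cap-side area A_cap = π/4 × (125 mm)² = 12270 mm^2
Rod-side annular area A_ann = π/4 × (125² − 76.4²) = 7688 mm^2
Net thrust = P_cap·A_cap − P_rod·A_ann = 3.890e5 N − 42740 N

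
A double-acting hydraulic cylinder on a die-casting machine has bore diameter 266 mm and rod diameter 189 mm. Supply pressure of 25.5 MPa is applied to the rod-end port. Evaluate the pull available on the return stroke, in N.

F ≈ 7.02e5 N

Rod-side annular area A_ann = π/4 × (266² − 189²) = 27520 mm^2
On retraction the pressure acts on the annular area (bore minus rod).
F = P × A_ann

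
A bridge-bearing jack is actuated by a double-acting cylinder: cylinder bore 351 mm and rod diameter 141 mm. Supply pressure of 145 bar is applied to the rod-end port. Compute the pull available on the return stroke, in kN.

Rod-side annular area A_ann = π/4 × (351² − 141²) = 81150 mm^2
On retraction the pressure acts on the annular area (bore minus rod).
F = P × A_ann

F ≈ 1180 kN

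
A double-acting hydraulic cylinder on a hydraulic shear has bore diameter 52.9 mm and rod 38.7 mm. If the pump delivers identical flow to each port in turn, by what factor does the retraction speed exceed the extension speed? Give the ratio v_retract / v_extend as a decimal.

v_ret/v_ext ≈ 2.15

Cap-side area A_cap = π/4 × (52.9 mm)² = 2198 mm^2
Rod-side annular area A_ann = π/4 × (52.9² − 38.7²) = 1022 mm^2
For equal Q, v ∝ 1/A, so v_ret/v_ext = A_cap/A_ann.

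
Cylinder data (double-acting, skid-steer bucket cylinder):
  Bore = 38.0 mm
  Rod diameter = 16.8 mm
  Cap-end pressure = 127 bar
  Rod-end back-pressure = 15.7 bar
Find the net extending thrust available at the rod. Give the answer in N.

Cap-side area A_cap = π/4 × (38.0 mm)² = 1134 mm^2
Rod-side annular area A_ann = π/4 × (38.0² − 16.8²) = 912.4 mm^2
Net thrust = P_cap·A_cap − P_rod·A_ann = 14400 N − 1433 N

F ≈ 13000 N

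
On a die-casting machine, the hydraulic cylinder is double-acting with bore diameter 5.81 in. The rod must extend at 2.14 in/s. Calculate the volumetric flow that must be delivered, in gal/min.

Cap-side area A_cap = π/4 × (5.81 in)² = 26.51 in^2
Q = A × v

Q ≈ 14.7 gal/min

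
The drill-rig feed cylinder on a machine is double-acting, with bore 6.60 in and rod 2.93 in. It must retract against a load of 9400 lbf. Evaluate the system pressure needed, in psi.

P ≈ 342 psi

Rod-side annular area A_ann = π/4 × (6.60² − 2.93²) = 27.47 in^2
Retraction: pressure acts on the annular area.
P = F / A = 9400 lbf / A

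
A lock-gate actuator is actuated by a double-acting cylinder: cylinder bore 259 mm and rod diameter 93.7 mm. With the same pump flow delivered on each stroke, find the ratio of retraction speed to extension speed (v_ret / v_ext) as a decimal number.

Cap-side area A_cap = π/4 × (259 mm)² = 52690 mm^2
Rod-side annular area A_ann = π/4 × (259² − 93.7²) = 45790 mm^2
For equal Q, v ∝ 1/A, so v_ret/v_ext = A_cap/A_ann.

v_ret/v_ext ≈ 1.15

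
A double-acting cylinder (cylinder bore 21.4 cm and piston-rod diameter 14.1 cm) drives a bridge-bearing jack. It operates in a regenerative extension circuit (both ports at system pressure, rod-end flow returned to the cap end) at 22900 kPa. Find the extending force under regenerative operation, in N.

With equal pressure on both faces, forces on the annular region cancel; the net push is pressure × rod cross-section.
Rod cross-section A_rod = π/4 × (14.1 cm)² = 156.1 cm^2
F = P × A_rod

F ≈ 3.58e5 N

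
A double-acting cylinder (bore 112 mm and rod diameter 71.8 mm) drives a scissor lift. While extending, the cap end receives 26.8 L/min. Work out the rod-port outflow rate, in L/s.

Cap-side area A_cap = π/4 × (112 mm)² = 9852 mm^2
Rod-side annular area A_ann = π/4 × (112² − 71.8²) = 5803 mm^2
Piston speed v = Q_in/A_cap; rod-end outflow Q_out = v × A_ann = Q_in × A_ann/A_cap.

Q_out ≈ 0.263 L/s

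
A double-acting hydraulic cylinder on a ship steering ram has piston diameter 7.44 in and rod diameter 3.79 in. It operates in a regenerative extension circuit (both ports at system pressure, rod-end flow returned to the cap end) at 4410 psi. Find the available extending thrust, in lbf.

With equal pressure on both faces, forces on the annular region cancel; the net push is pressure × rod cross-section.
Rod cross-section A_rod = π/4 × (3.79 in)² = 11.28 in^2
F = P × A_rod

F ≈ 49800 lbf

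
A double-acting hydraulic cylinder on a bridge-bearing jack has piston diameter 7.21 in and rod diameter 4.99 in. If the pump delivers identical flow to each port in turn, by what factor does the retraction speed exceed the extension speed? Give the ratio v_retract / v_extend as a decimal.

v_ret/v_ext ≈ 1.92

Cap-side area A_cap = π/4 × (7.21 in)² = 40.83 in^2
Rod-side annular area A_ann = π/4 × (7.21² − 4.99²) = 21.27 in^2
For equal Q, v ∝ 1/A, so v_ret/v_ext = A_cap/A_ann.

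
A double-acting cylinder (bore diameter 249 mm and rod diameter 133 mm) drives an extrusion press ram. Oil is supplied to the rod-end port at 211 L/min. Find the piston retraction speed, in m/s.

Rod-side annular area A_ann = π/4 × (249² − 133²) = 34800 mm^2
Flow into the rod-end port fills the annular volume.
v = Q / A

v ≈ 0.101 m/s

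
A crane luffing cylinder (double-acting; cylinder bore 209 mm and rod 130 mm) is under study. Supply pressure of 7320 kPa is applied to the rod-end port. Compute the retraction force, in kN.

Rod-side annular area A_ann = π/4 × (209² − 130²) = 21030 mm^2
On retraction the pressure acts on the annular area (bore minus rod).
F = P × A_ann

F ≈ 154 kN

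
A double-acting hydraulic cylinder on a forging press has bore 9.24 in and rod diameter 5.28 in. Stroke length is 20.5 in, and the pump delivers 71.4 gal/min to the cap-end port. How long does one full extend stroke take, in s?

Cap-side area A_cap = π/4 × (9.24 in)² = 67.06 in^2
Swept volume V = A × L; t = V / Q = A·L / Q

t ≈ 5.00 s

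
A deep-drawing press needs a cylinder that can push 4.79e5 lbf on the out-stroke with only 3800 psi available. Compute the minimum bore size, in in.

Extension force acts on the full piston face: F = P × (π/4)D².
D = √(4F / (πP)) = √(4 × 4.79e5 lbf / (π × 3800 psi))

D ≈ 12.7 in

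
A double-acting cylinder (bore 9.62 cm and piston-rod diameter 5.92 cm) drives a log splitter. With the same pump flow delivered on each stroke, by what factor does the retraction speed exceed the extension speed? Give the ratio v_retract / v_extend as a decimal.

Cap-side area A_cap = π/4 × (9.62 cm)² = 72.68 cm^2
Rod-side annular area A_ann = π/4 × (9.62² − 5.92²) = 45.16 cm^2
For equal Q, v ∝ 1/A, so v_ret/v_ext = A_cap/A_ann.

v_ret/v_ext ≈ 1.61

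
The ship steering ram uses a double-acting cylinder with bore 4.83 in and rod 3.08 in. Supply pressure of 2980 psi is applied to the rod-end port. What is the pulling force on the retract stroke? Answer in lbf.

Rod-side annular area A_ann = π/4 × (4.83² − 3.08²) = 10.87 in^2
On retraction the pressure acts on the annular area (bore minus rod).
F = P × A_ann

F ≈ 32400 lbf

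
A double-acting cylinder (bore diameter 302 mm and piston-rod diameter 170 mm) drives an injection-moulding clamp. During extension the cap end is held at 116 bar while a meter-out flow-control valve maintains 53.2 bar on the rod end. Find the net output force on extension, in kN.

Cap-side area A_cap = π/4 × (302 mm)² = 71630 mm^2
Rod-side annular area A_ann = π/4 × (302² − 170²) = 48930 mm^2
Net thrust = P_cap·A_cap − P_rod·A_ann = 830.9 kN − 260.3 kN

F ≈ 571 kN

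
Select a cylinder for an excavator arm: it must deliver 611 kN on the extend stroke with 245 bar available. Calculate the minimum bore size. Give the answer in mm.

D ≈ 178 mm

Extension force acts on the full piston face: F = P × (π/4)D².
D = √(4F / (πP)) = √(4 × 611 kN / (π × 245 bar))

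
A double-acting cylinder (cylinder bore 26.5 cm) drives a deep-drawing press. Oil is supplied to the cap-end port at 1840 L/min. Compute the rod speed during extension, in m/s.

v ≈ 0.556 m/s

Cap-side area A_cap = π/4 × (26.5 cm)² = 551.5 cm^2
v = Q / A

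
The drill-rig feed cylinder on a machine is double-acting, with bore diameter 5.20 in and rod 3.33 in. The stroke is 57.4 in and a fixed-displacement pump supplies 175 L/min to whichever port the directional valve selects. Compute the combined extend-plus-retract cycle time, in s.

t ≈ 10.9 s

Cap-side area A_cap = π/4 × (5.20 in)² = 21.24 in^2
Rod-side annular area A_ann = π/4 × (5.20² − 3.33²) = 12.53 in^2
t_ext = A_cap·L/Q = 6.849 s
t_ret = A_ann·L/Q = 4.040 s
t_cycle = t_ext + t_ret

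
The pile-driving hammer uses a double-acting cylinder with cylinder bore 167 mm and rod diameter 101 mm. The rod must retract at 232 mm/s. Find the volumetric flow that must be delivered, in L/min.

Q ≈ 193 L/min

Rod-side annular area A_ann = π/4 × (167² − 101²) = 13890 mm^2
Q = A × v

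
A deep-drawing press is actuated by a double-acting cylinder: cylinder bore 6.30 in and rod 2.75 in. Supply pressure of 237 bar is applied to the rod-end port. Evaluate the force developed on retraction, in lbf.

Rod-side annular area A_ann = π/4 × (6.30² − 2.75²) = 25.23 in^2
On retraction the pressure acts on the annular area (bore minus rod).
F = P × A_ann

F ≈ 86700 lbf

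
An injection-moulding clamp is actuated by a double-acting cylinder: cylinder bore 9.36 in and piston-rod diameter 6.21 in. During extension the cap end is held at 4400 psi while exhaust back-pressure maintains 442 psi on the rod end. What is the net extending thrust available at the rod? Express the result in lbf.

Cap-side area A_cap = π/4 × (9.36 in)² = 68.81 in^2
Rod-side annular area A_ann = π/4 × (9.36² − 6.21²) = 38.52 in^2
Net thrust = P_cap·A_cap − P_rod·A_ann = 3.028e5 lbf − 17030 lbf

F ≈ 2.86e5 lbf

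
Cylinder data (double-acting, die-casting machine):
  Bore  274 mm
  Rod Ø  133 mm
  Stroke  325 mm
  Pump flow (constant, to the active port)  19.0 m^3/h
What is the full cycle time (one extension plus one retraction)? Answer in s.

Cap-side area A_cap = π/4 × (274 mm)² = 58960 mm^2
Rod-side annular area A_ann = π/4 × (274² − 133²) = 45070 mm^2
t_ext = A_cap·L/Q = 3.631 s
t_ret = A_ann·L/Q = 2.775 s
t_cycle = t_ext + t_ret

t ≈ 6.41 s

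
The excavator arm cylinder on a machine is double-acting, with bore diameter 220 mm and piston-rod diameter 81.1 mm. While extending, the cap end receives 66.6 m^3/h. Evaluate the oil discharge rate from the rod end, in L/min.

Q_out ≈ 959 L/min

Cap-side area A_cap = π/4 × (220 mm)² = 38010 mm^2
Rod-side annular area A_ann = π/4 × (220² − 81.1²) = 32850 mm^2
Piston speed v = Q_in/A_cap; rod-end outflow Q_out = v × A_ann = Q_in × A_ann/A_cap.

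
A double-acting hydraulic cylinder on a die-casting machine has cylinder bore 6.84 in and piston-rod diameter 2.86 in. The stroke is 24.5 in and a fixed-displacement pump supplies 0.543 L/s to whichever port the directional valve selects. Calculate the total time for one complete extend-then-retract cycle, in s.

Cap-side area A_cap = π/4 × (6.84 in)² = 36.75 in^2
Rod-side annular area A_ann = π/4 × (6.84² − 2.86²) = 30.32 in^2
t_ext = A_cap·L/Q = 27.17 s
t_ret = A_ann·L/Q = 22.42 s
t_cycle = t_ext + t_ret

t ≈ 49.6 s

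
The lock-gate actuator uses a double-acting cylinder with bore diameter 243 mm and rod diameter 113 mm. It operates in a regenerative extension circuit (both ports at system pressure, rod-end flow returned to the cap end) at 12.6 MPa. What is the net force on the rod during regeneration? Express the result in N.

With equal pressure on both faces, forces on the annular region cancel; the net push is pressure × rod cross-section.
Rod cross-section A_rod = π/4 × (113 mm)² = 10030 mm^2
F = P × A_rod

F ≈ 1.26e5 N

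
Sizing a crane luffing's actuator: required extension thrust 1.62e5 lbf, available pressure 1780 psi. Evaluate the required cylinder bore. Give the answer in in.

D ≈ 10.8 in

Extension force acts on the full piston face: F = P × (π/4)D².
D = √(4F / (πP)) = √(4 × 1.62e5 lbf / (π × 1780 psi))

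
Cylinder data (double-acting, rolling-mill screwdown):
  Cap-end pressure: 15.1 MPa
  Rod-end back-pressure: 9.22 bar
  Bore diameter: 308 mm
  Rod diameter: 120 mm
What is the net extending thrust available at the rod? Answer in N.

F ≈ 1.07e6 N

Cap-side area A_cap = π/4 × (308 mm)² = 74510 mm^2
Rod-side annular area A_ann = π/4 × (308² − 120²) = 63200 mm^2
Net thrust = P_cap·A_cap − P_rod·A_ann = 1.125e6 N − 58270 N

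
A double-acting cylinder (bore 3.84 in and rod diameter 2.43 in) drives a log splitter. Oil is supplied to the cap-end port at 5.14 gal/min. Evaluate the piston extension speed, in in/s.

v ≈ 1.71 in/s

Cap-side area A_cap = π/4 × (3.84 in)² = 11.58 in^2
v = Q / A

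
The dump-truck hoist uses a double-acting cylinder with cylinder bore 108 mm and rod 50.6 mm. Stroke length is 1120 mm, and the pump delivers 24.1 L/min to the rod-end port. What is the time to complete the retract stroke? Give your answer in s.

Rod-side annular area A_ann = π/4 × (108² − 50.6²) = 7150 mm^2
Swept volume V = A × L; t = V / Q = A·L / Q

t ≈ 19.9 s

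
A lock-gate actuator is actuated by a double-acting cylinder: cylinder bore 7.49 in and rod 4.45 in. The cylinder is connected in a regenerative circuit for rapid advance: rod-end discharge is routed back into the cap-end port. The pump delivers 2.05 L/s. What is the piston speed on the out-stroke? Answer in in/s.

v ≈ 8.04 in/s

In regeneration the rod-end outflow joins the pump flow into the cap end, so the net volume the pump must supply per unit advance equals the rod cross-section area.
Rod cross-section A_rod = π/4 × (4.45 in)² = 15.55 in^2
v = Q_pump / A_rod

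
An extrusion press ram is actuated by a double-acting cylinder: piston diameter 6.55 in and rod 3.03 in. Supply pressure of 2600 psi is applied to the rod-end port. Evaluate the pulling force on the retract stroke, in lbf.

F ≈ 68900 lbf

Rod-side annular area A_ann = π/4 × (6.55² − 3.03²) = 26.48 in^2
On retraction the pressure acts on the annular area (bore minus rod).
F = P × A_ann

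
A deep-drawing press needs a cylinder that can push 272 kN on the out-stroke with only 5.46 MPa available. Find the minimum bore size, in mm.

D ≈ 252 mm

Extension force acts on the full piston face: F = P × (π/4)D².
D = √(4F / (πP)) = √(4 × 272 kN / (π × 5.46 MPa))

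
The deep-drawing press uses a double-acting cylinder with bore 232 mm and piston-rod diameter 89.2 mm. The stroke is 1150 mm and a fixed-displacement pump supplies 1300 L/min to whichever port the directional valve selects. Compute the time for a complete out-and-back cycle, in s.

Cap-side area A_cap = π/4 × (232 mm)² = 42270 mm^2
Rod-side annular area A_ann = π/4 × (232² − 89.2²) = 36020 mm^2
t_ext = A_cap·L/Q = 2.244 s
t_ret = A_ann·L/Q = 1.912 s
t_cycle = t_ext + t_ret

t ≈ 4.16 s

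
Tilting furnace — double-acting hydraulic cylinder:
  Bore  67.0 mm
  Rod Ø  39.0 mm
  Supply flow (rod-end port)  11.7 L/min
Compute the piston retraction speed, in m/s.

Rod-side annular area A_ann = π/4 × (67.0² − 39.0²) = 2331 mm^2
Flow into the rod-end port fills the annular volume.
v = Q / A

v ≈ 0.0837 m/s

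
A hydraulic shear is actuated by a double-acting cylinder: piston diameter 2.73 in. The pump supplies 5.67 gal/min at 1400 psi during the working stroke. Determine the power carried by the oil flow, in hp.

Hydraulic power = P × Q

W ≈ 4.63 hp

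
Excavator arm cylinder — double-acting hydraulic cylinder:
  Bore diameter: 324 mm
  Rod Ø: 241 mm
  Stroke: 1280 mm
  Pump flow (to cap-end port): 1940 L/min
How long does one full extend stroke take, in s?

Cap-side area A_cap = π/4 × (324 mm)² = 82450 mm^2
Swept volume V = A × L; t = V / Q = A·L / Q

t ≈ 3.26 s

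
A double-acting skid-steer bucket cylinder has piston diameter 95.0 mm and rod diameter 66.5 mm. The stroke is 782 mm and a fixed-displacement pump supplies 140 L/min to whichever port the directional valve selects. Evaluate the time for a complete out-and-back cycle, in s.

t ≈ 3.59 s

Cap-side area A_cap = π/4 × (95.0 mm)² = 7088 mm^2
Rod-side annular area A_ann = π/4 × (95.0² − 66.5²) = 3615 mm^2
t_ext = A_cap·L/Q = 2.376 s
t_ret = A_ann·L/Q = 1.212 s
t_cycle = t_ext + t_ret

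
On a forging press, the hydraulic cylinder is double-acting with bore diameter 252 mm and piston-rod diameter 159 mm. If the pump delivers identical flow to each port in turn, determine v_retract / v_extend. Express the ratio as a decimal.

Cap-side area A_cap = π/4 × (252 mm)² = 49880 mm^2
Rod-side annular area A_ann = π/4 × (252² − 159²) = 30020 mm^2
For equal Q, v ∝ 1/A, so v_ret/v_ext = A_cap/A_ann.

v_ret/v_ext ≈ 1.66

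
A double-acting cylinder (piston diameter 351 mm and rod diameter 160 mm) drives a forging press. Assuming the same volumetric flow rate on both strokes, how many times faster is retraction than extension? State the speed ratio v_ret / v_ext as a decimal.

Cap-side area A_cap = π/4 × (351 mm)² = 96760 mm^2
Rod-side annular area A_ann = π/4 × (351² − 160²) = 76660 mm^2
For equal Q, v ∝ 1/A, so v_ret/v_ext = A_cap/A_ann.

v_ret/v_ext ≈ 1.26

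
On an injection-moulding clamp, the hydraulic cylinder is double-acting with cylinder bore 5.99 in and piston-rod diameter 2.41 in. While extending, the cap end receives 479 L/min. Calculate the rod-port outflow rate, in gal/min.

Cap-side area A_cap = π/4 × (5.99 in)² = 28.18 in^2
Rod-side annular area A_ann = π/4 × (5.99² − 2.41²) = 23.62 in^2
Piston speed v = Q_in/A_cap; rod-end outflow Q_out = v × A_ann = Q_in × A_ann/A_cap.

Q_out ≈ 106 gal/min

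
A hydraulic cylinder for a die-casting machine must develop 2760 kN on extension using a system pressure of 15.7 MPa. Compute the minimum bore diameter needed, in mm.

D ≈ 473 mm

Extension force acts on the full piston face: F = P × (π/4)D².
D = √(4F / (πP)) = √(4 × 2760 kN / (π × 15.7 MPa))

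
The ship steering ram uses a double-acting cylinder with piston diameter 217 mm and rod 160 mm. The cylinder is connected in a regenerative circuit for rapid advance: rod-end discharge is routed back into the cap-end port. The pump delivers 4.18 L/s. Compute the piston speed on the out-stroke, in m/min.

v ≈ 12.5 m/min

In regeneration the rod-end outflow joins the pump flow into the cap end, so the net volume the pump must supply per unit advance equals the rod cross-section area.
Rod cross-section A_rod = π/4 × (160 mm)² = 20110 mm^2
v = Q_pump / A_rod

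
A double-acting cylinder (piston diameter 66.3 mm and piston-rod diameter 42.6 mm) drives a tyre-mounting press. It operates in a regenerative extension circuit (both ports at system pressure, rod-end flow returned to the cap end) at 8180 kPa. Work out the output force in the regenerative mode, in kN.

F ≈ 11.7 kN

With equal pressure on both faces, forces on the annular region cancel; the net push is pressure × rod cross-section.
Rod cross-section A_rod = π/4 × (42.6 mm)² = 1425 mm^2
F = P × A_rod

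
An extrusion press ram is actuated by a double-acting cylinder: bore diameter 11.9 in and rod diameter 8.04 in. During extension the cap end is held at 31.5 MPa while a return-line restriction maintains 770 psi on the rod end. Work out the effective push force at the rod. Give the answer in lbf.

Cap-side area A_cap = π/4 × (11.9 in)² = 111.2 in^2
Rod-side annular area A_ann = π/4 × (11.9² − 8.04²) = 60.45 in^2
Net thrust = P_cap·A_cap − P_rod·A_ann = 5.081e5 lbf − 46550 lbf

F ≈ 4.62e5 lbf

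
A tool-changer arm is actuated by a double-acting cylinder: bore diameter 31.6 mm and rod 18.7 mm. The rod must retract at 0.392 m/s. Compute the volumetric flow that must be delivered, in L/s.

Rod-side annular area A_ann = π/4 × (31.6² − 18.7²) = 509.6 mm^2
Q = A × v

Q ≈ 0.200 L/s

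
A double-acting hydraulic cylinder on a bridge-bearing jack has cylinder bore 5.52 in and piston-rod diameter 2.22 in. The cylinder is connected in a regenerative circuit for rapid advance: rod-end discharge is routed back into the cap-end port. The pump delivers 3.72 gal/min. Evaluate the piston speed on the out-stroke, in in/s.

v ≈ 3.70 in/s

In regeneration the rod-end outflow joins the pump flow into the cap end, so the net volume the pump must supply per unit advance equals the rod cross-section area.
Rod cross-section A_rod = π/4 × (2.22 in)² = 3.871 in^2
v = Q_pump / A_rod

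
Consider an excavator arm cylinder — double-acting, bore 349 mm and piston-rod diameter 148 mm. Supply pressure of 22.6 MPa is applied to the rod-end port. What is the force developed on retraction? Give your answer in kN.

Rod-side annular area A_ann = π/4 × (349² − 148²) = 78460 mm^2
On retraction the pressure acts on the annular area (bore minus rod).
F = P × A_ann

F ≈ 1770 kN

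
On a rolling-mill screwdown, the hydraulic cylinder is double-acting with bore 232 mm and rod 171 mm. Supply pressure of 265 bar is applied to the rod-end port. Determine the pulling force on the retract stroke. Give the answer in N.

F ≈ 5.12e5 N

Rod-side annular area A_ann = π/4 × (232² − 171²) = 19310 mm^2
On retraction the pressure acts on the annular area (bore minus rod).
F = P × A_ann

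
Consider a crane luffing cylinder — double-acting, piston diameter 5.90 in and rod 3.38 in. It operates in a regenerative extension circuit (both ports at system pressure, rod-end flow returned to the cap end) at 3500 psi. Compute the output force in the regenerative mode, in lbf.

With equal pressure on both faces, forces on the annular region cancel; the net push is pressure × rod cross-section.
Rod cross-section A_rod = π/4 × (3.38 in)² = 8.973 in^2
F = P × A_rod

F ≈ 31400 lbf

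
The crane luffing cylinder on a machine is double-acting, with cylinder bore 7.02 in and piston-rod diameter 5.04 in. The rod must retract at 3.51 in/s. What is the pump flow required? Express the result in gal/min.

Q ≈ 17.1 gal/min

Rod-side annular area A_ann = π/4 × (7.02² − 5.04²) = 18.75 in^2
Q = A × v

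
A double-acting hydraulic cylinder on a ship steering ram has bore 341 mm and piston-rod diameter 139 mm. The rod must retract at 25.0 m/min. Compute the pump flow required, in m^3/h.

Rod-side annular area A_ann = π/4 × (341² − 139²) = 76150 mm^2
Q = A × v

Q ≈ 114 m^3/h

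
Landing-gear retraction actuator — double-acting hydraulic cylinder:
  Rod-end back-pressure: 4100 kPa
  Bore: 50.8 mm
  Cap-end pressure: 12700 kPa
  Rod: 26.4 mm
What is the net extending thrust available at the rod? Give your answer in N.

Cap-side area A_cap = π/4 × (50.8 mm)² = 2027 mm^2
Rod-side annular area A_ann = π/4 × (50.8² − 26.4²) = 1479 mm^2
Net thrust = P_cap·A_cap − P_rod·A_ann = 25740 N − 6066 N

F ≈ 19700 N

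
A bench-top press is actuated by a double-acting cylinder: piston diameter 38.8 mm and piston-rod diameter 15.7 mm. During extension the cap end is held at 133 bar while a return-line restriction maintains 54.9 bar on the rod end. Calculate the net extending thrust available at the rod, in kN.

Cap-side area A_cap = π/4 × (38.8 mm)² = 1182 mm^2
Rod-side annular area A_ann = π/4 × (38.8² − 15.7²) = 988.8 mm^2
Net thrust = P_cap·A_cap − P_rod·A_ann = 15.73 kN − 5.428 kN

F ≈ 10.3 kN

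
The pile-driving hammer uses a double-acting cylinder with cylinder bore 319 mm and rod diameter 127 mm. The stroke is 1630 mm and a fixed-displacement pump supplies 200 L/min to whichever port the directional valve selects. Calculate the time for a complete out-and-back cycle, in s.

Cap-side area A_cap = π/4 × (319 mm)² = 79920 mm^2
Rod-side annular area A_ann = π/4 × (319² − 127²) = 67260 mm^2
t_ext = A_cap·L/Q = 39.08 s
t_ret = A_ann·L/Q = 32.89 s
t_cycle = t_ext + t_ret

t ≈ 72.0 s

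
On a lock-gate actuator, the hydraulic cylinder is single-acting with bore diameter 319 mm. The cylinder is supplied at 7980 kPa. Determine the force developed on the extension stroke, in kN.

Cap-side area A_cap = π/4 × (319 mm)² = 79920 mm^2
F = P × A_cap = 7980 kPa × A_cap

F ≈ 638 kN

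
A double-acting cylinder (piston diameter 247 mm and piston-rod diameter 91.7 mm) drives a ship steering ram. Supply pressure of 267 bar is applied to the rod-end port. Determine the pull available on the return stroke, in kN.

Rod-side annular area A_ann = π/4 × (247² − 91.7²) = 41310 mm^2
On retraction the pressure acts on the annular area (bore minus rod).
F = P × A_ann

F ≈ 1100 kN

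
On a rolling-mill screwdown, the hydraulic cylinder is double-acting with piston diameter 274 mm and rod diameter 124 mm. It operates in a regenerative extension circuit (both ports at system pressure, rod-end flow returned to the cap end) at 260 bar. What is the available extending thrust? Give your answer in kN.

With equal pressure on both faces, forces on the annular region cancel; the net push is pressure × rod cross-section.
Rod cross-section A_rod = π/4 × (124 mm)² = 12080 mm^2
F = P × A_rod

F ≈ 314 kN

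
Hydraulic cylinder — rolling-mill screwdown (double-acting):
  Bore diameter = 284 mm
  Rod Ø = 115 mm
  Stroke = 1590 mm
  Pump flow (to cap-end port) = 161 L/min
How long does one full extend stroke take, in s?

Cap-side area A_cap = π/4 × (284 mm)² = 63350 mm^2
Swept volume V = A × L; t = V / Q = A·L / Q

t ≈ 37.5 s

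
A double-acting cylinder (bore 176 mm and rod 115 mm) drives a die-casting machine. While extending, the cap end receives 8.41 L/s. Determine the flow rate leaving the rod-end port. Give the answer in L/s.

Q_out ≈ 4.82 L/s

Cap-side area A_cap = π/4 × (176 mm)² = 24330 mm^2
Rod-side annular area A_ann = π/4 × (176² − 115²) = 13940 mm^2
Piston speed v = Q_in/A_cap; rod-end outflow Q_out = v × A_ann = Q_in × A_ann/A_cap.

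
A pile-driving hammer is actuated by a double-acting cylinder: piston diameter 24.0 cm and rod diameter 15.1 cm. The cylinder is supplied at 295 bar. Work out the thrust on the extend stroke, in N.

Cap-side area A_cap = π/4 × (24.0 cm)² = 452.4 cm^2
F = P × A_cap = 295 bar × A_cap

F ≈ 1.33e6 N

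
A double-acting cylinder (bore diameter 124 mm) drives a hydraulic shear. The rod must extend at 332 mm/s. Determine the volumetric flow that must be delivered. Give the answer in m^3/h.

Q ≈ 14.4 m^3/h

Cap-side area A_cap = π/4 × (124 mm)² = 12080 mm^2
Q = A × v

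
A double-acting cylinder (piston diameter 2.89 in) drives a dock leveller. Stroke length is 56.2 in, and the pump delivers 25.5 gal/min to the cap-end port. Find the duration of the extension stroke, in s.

Cap-side area A_cap = π/4 × (2.89 in)² = 6.560 in^2
Swept volume V = A × L; t = V / Q = A·L / Q

t ≈ 3.76 s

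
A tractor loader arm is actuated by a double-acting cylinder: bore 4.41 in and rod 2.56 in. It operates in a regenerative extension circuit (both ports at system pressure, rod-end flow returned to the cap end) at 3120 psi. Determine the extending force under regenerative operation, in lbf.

F ≈ 16100 lbf

With equal pressure on both faces, forces on the annular region cancel; the net push is pressure × rod cross-section.
Rod cross-section A_rod = π/4 × (2.56 in)² = 5.147 in^2
F = P × A_rod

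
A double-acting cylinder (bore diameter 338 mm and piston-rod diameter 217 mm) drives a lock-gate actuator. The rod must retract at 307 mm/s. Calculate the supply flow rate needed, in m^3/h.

Rod-side annular area A_ann = π/4 × (338² − 217²) = 52740 mm^2
Q = A × v

Q ≈ 58.3 m^3/h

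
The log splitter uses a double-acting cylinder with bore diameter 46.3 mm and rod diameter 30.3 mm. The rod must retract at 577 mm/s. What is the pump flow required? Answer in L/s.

Q ≈ 0.555 L/s

Rod-side annular area A_ann = π/4 × (46.3² − 30.3²) = 962.6 mm^2
Q = A × v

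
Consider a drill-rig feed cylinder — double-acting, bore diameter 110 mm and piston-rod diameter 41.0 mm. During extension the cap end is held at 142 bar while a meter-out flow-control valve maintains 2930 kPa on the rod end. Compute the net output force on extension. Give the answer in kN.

Cap-side area A_cap = π/4 × (110 mm)² = 9503 mm^2
Rod-side annular area A_ann = π/4 × (110² − 41.0²) = 8183 mm^2
Net thrust = P_cap·A_cap − P_rod·A_ann = 134.9 kN − 23.98 kN

F ≈ 111 kN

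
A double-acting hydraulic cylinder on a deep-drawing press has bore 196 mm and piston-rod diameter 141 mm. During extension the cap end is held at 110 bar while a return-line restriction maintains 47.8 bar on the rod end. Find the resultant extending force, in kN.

F ≈ 262 kN

Cap-side area A_cap = π/4 × (196 mm)² = 30170 mm^2
Rod-side annular area A_ann = π/4 × (196² − 141²) = 14560 mm^2
Net thrust = P_cap·A_cap − P_rod·A_ann = 331.9 kN − 69.58 kN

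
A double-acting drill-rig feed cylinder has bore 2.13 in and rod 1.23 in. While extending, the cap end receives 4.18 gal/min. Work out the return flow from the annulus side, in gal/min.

Cap-side area A_cap = π/4 × (2.13 in)² = 3.563 in^2
Rod-side annular area A_ann = π/4 × (2.13² − 1.23²) = 2.375 in^2
Piston speed v = Q_in/A_cap; rod-end outflow Q_out = v × A_ann = Q_in × A_ann/A_cap.

Q_out ≈ 2.79 gal/min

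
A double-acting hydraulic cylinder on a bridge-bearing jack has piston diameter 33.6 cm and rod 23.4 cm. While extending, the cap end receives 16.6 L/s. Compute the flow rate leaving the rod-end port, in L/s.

Cap-side area A_cap = π/4 × (33.6 cm)² = 886.7 cm^2
Rod-side annular area A_ann = π/4 × (33.6² − 23.4²) = 456.6 cm^2
Piston speed v = Q_in/A_cap; rod-end outflow Q_out = v × A_ann = Q_in × A_ann/A_cap.

Q_out ≈ 8.55 L/s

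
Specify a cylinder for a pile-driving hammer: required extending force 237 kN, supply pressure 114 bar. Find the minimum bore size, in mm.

Extension force acts on the full piston face: F = P × (π/4)D².
D = √(4F / (πP)) = √(4 × 237 kN / (π × 114 bar))

D ≈ 163 mm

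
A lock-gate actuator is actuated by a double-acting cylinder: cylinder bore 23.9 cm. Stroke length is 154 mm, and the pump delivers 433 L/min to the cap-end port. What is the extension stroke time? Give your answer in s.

t ≈ 0.957 s

Cap-side area A_cap = π/4 × (23.9 cm)² = 448.6 cm^2
Swept volume V = A × L; t = V / Q = A·L / Q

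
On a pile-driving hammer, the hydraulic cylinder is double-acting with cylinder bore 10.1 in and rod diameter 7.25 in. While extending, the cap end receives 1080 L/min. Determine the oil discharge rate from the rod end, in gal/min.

Q_out ≈ 138 gal/min

Cap-side area A_cap = π/4 × (10.1 in)² = 80.12 in^2
Rod-side annular area A_ann = π/4 × (10.1² − 7.25²) = 38.84 in^2
Piston speed v = Q_in/A_cap; rod-end outflow Q_out = v × A_ann = Q_in × A_ann/A_cap.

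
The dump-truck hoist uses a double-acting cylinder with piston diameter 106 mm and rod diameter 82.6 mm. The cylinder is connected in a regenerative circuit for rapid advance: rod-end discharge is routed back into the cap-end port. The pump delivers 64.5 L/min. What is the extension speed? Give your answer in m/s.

v ≈ 0.201 m/s

In regeneration the rod-end outflow joins the pump flow into the cap end, so the net volume the pump must supply per unit advance equals the rod cross-section area.
Rod cross-section A_rod = π/4 × (82.6 mm)² = 5359 mm^2
v = Q_pump / A_rod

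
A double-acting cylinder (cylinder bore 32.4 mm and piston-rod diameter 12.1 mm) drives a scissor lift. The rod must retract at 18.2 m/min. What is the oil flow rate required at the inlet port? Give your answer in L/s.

Rod-side annular area A_ann = π/4 × (32.4² − 12.1²) = 709.5 mm^2
Q = A × v

Q ≈ 0.215 L/s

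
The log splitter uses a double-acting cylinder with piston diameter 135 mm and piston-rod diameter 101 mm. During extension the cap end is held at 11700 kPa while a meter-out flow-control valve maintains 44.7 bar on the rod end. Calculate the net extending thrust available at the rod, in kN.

F ≈ 139 kN

Cap-side area A_cap = π/4 × (135 mm)² = 14310 mm^2
Rod-side annular area A_ann = π/4 × (135² − 101²) = 6302 mm^2
Net thrust = P_cap·A_cap − P_rod·A_ann = 167.5 kN − 28.17 kN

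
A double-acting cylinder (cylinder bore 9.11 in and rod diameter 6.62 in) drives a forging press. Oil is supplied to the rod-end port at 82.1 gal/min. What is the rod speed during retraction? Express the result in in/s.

v ≈ 10.3 in/s

Rod-side annular area A_ann = π/4 × (9.11² − 6.62²) = 30.76 in^2
Flow into the rod-end port fills the annular volume.
v = Q / A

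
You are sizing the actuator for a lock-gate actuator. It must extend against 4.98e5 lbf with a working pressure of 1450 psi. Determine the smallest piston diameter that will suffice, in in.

Extension force acts on the full piston face: F = P × (π/4)D².
D = √(4F / (πP)) = √(4 × 4.98e5 lbf / (π × 1450 psi))

D ≈ 20.9 in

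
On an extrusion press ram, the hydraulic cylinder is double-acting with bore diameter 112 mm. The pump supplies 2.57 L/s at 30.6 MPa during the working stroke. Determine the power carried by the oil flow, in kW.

Hydraulic power = P × Q

W ≈ 78.6 kW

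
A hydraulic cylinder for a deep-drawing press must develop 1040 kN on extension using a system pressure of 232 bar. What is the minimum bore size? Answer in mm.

D ≈ 239 mm

Extension force acts on the full piston face: F = P × (π/4)D².
D = √(4F / (πP)) = √(4 × 1040 kN / (π × 232 bar))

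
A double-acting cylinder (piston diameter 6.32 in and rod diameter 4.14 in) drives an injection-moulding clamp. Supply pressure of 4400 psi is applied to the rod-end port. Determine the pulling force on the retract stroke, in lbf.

Rod-side annular area A_ann = π/4 × (6.32² − 4.14²) = 17.91 in^2
On retraction the pressure acts on the annular area (bore minus rod).
F = P × A_ann

F ≈ 78800 lbf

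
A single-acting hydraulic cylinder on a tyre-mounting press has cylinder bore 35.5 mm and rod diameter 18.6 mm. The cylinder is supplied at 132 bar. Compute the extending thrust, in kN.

F ≈ 13.1 kN

Cap-side area A_cap = π/4 × (35.5 mm)² = 989.8 mm^2
F = P × A_cap = 132 bar × A_cap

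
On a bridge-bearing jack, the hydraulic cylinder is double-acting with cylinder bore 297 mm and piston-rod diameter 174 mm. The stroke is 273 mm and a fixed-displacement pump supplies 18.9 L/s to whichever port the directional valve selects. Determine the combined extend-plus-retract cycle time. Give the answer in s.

t ≈ 1.66 s

Cap-side area A_cap = π/4 × (297 mm)² = 69280 mm^2
Rod-side annular area A_ann = π/4 × (297² − 174²) = 45500 mm^2
t_ext = A_cap·L/Q = 1.001 s
t_ret = A_ann·L/Q = 0.6572 s
t_cycle = t_ext + t_ret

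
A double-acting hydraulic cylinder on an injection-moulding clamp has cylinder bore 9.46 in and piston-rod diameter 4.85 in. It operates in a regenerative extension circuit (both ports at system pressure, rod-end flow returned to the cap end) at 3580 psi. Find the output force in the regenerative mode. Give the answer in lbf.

With equal pressure on both faces, forces on the annular region cancel; the net push is pressure × rod cross-section.
Rod cross-section A_rod = π/4 × (4.85 in)² = 18.47 in^2
F = P × A_rod

F ≈ 66100 lbf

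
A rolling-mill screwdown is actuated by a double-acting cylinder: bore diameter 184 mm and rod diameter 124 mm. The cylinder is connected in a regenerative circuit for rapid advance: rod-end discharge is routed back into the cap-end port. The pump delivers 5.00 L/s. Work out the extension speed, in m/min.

In regeneration the rod-end outflow joins the pump flow into the cap end, so the net volume the pump must supply per unit advance equals the rod cross-section area.
Rod cross-section A_rod = π/4 × (124 mm)² = 12080 mm^2
v = Q_pump / A_rod

v ≈ 24.8 m/min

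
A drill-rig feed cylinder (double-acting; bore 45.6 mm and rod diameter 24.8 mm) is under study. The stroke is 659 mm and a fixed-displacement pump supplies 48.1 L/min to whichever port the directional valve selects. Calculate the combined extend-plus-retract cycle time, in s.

t ≈ 2.29 s

Cap-side area A_cap = π/4 × (45.6 mm)² = 1633 mm^2
Rod-side annular area A_ann = π/4 × (45.6² − 24.8²) = 1150 mm^2
t_ext = A_cap·L/Q = 1.342 s
t_ret = A_ann·L/Q = 0.9454 s
t_cycle = t_ext + t_ret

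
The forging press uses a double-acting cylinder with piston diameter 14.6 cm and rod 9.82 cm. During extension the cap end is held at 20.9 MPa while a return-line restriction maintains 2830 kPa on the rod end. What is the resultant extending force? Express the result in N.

Cap-side area A_cap = π/4 × (14.6 cm)² = 167.4 cm^2
Rod-side annular area A_ann = π/4 × (14.6² − 9.82²) = 91.68 cm^2
Net thrust = P_cap·A_cap − P_rod·A_ann = 3.499e5 N − 25940 N

F ≈ 3.24e5 N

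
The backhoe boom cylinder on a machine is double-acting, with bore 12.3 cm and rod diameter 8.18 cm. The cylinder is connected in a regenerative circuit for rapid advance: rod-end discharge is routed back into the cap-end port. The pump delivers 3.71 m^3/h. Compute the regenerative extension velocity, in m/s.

v ≈ 0.196 m/s

In regeneration the rod-end outflow joins the pump flow into the cap end, so the net volume the pump must supply per unit advance equals the rod cross-section area.
Rod cross-section A_rod = π/4 × (8.18 cm)² = 52.55 cm^2
v = Q_pump / A_rod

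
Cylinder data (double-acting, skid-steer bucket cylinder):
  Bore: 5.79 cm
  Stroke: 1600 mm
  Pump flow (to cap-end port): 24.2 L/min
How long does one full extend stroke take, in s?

t ≈ 10.4 s

Cap-side area A_cap = π/4 × (5.79 cm)² = 26.33 cm^2
Swept volume V = A × L; t = V / Q = A·L / Q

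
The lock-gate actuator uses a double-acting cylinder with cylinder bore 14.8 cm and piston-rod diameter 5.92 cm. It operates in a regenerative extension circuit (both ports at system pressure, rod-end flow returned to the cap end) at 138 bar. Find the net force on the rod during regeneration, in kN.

F ≈ 38.0 kN

With equal pressure on both faces, forces on the annular region cancel; the net push is pressure × rod cross-section.
Rod cross-section A_rod = π/4 × (5.92 cm)² = 27.53 cm^2
F = P × A_rod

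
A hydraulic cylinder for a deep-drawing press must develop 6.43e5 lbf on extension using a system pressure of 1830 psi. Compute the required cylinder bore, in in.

Extension force acts on the full piston face: F = P × (π/4)D².
D = √(4F / (πP)) = √(4 × 6.43e5 lbf / (π × 1830 psi))

D ≈ 21.2 in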